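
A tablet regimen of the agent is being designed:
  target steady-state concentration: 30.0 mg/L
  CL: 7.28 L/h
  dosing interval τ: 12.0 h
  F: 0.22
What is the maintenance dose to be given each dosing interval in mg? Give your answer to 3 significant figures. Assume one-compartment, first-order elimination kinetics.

At steady state, F × (Dose/τ) = Css × CL.
Dose = Css × CL × τ / F = 30.0 × 7.280 × 12.0 / 0.22 = 11910 mg

11900 mg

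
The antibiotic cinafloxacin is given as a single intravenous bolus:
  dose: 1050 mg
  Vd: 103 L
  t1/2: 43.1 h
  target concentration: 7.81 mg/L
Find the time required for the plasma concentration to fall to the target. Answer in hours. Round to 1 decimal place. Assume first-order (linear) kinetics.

C₀ = Dose / Vd = 1050 / 103 = 10.19 mg/L
k = ln2 / t½ = 0.693147 / 43.1 = 0.01608 h⁻¹
t = ln(C₀ / C) / k = ln(10.19 / 7.81) / 0.01608
  = ln(1.305) / 0.01608 = 0.2662 / 0.01608 = 16.55 h

16.6 h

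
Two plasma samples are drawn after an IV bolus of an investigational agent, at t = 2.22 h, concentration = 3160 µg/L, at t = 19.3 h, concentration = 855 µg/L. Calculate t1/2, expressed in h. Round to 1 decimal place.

k = ln(C₁/C₂) / (t₂ − t₁) = ln(3160/855) / (19.3 − 2.22)
  = 1.307 / 17.08 = 0.07652 h⁻¹
t½ = ln2 / k = 0.693147 / 0.07652 = 9.058 h

9.1 h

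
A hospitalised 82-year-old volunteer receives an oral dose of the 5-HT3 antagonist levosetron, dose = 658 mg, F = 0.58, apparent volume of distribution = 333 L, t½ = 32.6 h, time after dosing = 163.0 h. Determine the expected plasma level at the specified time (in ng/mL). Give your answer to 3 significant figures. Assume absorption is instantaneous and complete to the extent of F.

Amount reaching circulation = F × Dose = 0.58 × 658.0 = 381.6 mg
C₀ = F·Dose / Vd = 381.6 / 333 = 1.146 mg/L
k = ln2 / t½ = 0.693147 / 32.6 = 0.02126 h⁻¹
t / t½ = 163.0 / 32.6 = 5 half-lives
C = C₀ × (1/2)^5 = 1.146 × 0.03125 = 0.03581 mg/L
Convert: 0.03581 mg/L × 1000 = 35.81 ng/mL

35.8 ng/mL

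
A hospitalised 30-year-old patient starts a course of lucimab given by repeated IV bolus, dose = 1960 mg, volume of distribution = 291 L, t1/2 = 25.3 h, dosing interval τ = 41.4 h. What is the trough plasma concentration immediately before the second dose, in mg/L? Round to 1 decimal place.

C₀ per dose = Dose / Vd = 1960 / 291 = 6.735 mg/L
k = ln2 / t½ = 0.693147 / 25.3 = 0.02740 h⁻¹
Fraction remaining after one interval: r = e^(−kτ) = e^(−0.02740 × 41.4) = 0.3216
Before dose 2, 1 dose has been given (aged 1τ).
C_trough = C₀ × r = 6.735 × 0.3216 = 2.166 mg/L

2.2 mg/L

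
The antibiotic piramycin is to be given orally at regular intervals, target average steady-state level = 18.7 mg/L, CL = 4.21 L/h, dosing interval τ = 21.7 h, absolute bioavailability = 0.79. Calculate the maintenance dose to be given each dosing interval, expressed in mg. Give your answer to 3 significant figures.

At steady state, F × (Dose/τ) = Css × CL.
Dose = Css × CL × τ / F = 18.7 × 4.210 × 21.7 / 0.79 = 2163 mg

2160 mg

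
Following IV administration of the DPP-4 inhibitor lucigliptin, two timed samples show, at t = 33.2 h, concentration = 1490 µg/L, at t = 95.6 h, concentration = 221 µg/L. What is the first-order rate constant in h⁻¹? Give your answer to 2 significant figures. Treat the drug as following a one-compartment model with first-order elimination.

k = ln(C₁/C₂) / (t₂ − t₁) = ln(1490/221) / (95.6 − 33.2)
  = 1.908 / 62.40 = 0.03058 h⁻¹

0.031 h⁻¹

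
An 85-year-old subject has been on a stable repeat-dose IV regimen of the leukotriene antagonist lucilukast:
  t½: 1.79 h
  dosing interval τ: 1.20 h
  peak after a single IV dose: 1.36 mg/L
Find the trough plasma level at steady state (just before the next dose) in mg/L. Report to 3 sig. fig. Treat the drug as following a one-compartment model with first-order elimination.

2.30 mg/L

k = ln2 / t½ = 0.693147 / 1.79 = 0.3872 h⁻¹
e^(−kτ) = e^(−0.3872 × 1.20) = 0.6284
Accumulation ratio R = 1 / (1 − e^(−kτ)) = 1 / (1 − 0.6284) = 2.691
Steady-state trough = C₀ × R × e^(−kτ) = 1.36 × 2.691 × 0.6284 = 2.300 mg/L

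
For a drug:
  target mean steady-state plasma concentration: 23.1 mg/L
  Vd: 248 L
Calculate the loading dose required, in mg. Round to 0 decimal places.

LD = Css × Vd = 23.1 × 248 = 5729 mg

5729 mg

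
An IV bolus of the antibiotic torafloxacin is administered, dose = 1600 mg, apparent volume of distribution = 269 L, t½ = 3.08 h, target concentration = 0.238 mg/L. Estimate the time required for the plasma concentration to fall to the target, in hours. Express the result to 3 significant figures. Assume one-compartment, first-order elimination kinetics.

14.3 h

C₀ = Dose / Vd = 1600 / 269 = 5.948 mg/L
k = ln2 / t½ = 0.693147 / 3.08 = 0.2250 h⁻¹
t = ln(C₀ / C) / k = ln(5.948 / 0.238) / 0.2250
  = ln(24.99) / 0.2250 = 3.218 / 0.2250 = 14.30 h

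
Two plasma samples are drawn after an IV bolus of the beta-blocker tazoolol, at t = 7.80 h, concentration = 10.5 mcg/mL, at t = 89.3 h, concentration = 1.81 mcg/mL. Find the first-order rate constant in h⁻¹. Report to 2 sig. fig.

0.022 h⁻¹

k = ln(C₁/C₂) / (t₂ − t₁) = ln(10.5/1.81) / (89.3 − 7.80)
  = 1.758 / 81.50 = 0.02157 h⁻¹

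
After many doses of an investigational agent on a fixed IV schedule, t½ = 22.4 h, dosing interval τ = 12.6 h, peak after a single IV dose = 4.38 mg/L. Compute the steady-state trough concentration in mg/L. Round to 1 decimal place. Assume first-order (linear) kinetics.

9.2 mg/L

k = ln2 / t½ = 0.693147 / 22.4 = 0.03094 h⁻¹
e^(−kτ) = e^(−0.03094 × 12.6) = 0.6772
Accumulation ratio R = 1 / (1 − e^(−kτ)) = 1 / (1 − 0.6772) = 3.098
Steady-state trough = C₀ × R × e^(−kτ) = 4.38 × 3.098 × 0.6772 = 9.189 mg/L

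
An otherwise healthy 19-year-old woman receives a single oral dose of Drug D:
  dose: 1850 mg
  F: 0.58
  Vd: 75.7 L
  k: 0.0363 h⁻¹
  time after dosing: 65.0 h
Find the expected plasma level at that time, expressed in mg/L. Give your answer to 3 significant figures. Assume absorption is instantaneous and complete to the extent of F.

Amount reaching circulation = F × Dose = 0.58 × 1850 = 1073 mg
C₀ = F·Dose / Vd = 1073 / 75.7 = 14.17 mg/L
C = C₀ · e^(−k·t) = 14.17 × e^(−0.03630 × 65.0)
  = 14.17 × 0.09447 = 1.339 mg/L

1.34 mg/L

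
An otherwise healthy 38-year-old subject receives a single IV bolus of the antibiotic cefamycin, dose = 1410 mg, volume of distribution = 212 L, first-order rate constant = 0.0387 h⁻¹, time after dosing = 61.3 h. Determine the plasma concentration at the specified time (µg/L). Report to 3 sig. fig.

620 µg/L

C₀ = Dose / Vd = 1410 / 212 = 6.651 mg/L
C = C₀ · e^(−k·t) = 6.651 × e^(−0.03870 × 61.3)
  = 6.651 × 0.09327 = 0.6203 mg/L
Convert: 0.6203 mg/L × 1000 = 620.3 µg/L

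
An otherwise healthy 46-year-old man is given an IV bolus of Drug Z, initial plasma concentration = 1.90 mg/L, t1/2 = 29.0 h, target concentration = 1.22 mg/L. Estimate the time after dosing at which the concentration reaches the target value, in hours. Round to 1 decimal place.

18.5 h

k = ln2 / t½ = 0.693147 / 29.0 = 0.02390 h⁻¹
t = ln(C₀ / C) / k = ln(1.900 / 1.22) / 0.02390
  = ln(1.557) / 0.02390 = 0.4428 / 0.02390 = 18.53 h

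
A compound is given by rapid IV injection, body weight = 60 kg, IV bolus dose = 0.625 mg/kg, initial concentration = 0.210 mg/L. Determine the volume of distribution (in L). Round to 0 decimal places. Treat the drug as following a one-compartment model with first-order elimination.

179 L

Dose = 0.625 × 60 = 37.50 mg
Vd = Dose / C₀ = 37.50 / 0.210 = 178.6 L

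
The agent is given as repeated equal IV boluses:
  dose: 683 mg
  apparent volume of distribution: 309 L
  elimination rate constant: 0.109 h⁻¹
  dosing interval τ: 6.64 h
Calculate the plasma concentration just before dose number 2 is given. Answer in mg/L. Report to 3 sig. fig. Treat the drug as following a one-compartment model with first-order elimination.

1.07 mg/L

C₀ per dose = Dose / Vd = 683 / 309 = 2.210 mg/L
Fraction remaining after one interval: r = e^(−kτ) = e^(−0.1090 × 6.64) = 0.4849
Before dose 2, 1 dose has been given (aged 1τ).
C_trough = C₀ × r = 2.210 × 0.4849 = 1.072 mg/L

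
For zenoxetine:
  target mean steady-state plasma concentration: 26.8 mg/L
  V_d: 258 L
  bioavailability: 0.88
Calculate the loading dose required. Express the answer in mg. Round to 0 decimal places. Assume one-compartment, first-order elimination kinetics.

7857 mg

LD = Css × Vd / F = 26.8 × 258 / 0.88 = 7857 mg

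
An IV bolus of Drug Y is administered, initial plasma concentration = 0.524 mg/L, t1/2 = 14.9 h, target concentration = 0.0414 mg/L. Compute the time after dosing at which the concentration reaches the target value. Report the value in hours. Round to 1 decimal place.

54.6 h

k = ln2 / t½ = 0.693147 / 14.9 = 0.04652 h⁻¹
t = ln(C₀ / C) / k = ln(0.5240 / 0.0414) / 0.04652
  = ln(12.66) / 0.04652 = 2.538 / 0.04652 = 54.56 h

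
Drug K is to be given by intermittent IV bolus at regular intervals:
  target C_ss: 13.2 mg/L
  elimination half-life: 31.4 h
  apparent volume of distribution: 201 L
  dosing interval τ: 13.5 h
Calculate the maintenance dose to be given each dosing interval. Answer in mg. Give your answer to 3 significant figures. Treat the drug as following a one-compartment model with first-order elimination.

k = ln2 / t½ = 0.693147 / 31.4 = 0.02207 h⁻¹
CL = k × Vd = 0.02207 × 201 = 4.436 L/h
At steady state, Dose/τ = Css × CL.
Dose = Css × CL × τ = 13.2 × 4.436 × 13.5 = 790.5 mg

791 mg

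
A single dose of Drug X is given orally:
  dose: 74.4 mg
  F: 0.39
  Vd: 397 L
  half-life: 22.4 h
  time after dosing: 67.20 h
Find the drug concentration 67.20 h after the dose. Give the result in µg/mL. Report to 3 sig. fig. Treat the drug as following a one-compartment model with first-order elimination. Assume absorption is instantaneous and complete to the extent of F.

Amount reaching circulation = F × Dose = 0.39 × 74.40 = 29.02 mg
C₀ = F·Dose / Vd = 29.02 / 397 = 0.07310 mg/L
k = ln2 / t½ = 0.693147 / 22.4 = 0.03094 h⁻¹
t / t½ = 67.20 / 22.4 = 3 half-lives
C = C₀ × (1/2)^3 = 0.07310 × 0.1250 = 0.009138 mg/L
(0.009138 mg/L = 0.009138 µg/mL)

0.00914 µg/mL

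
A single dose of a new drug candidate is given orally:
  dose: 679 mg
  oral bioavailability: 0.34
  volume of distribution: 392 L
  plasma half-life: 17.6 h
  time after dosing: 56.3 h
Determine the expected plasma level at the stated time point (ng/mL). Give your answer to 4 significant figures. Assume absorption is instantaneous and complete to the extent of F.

64.14 ng/mL

Amount reaching circulation = F × Dose = 0.34 × 679.0 = 230.9 mg
C₀ = F·Dose / Vd = 230.9 / 392 = 0.5890 mg/L
k = ln2 / t½ = 0.693147 / 17.6 = 0.03938 h⁻¹
C = C₀ · e^(−k·t) = 0.5890 × e^(−0.03938 × 56.3)
  = 0.5890 × 0.1089 = 0.06414 mg/L
Convert: 0.06414 mg/L × 1000 = 64.14 ng/mL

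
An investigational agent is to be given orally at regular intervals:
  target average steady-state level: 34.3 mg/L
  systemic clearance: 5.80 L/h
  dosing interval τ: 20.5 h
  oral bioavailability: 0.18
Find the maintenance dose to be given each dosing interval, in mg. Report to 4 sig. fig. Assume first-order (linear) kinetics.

22660 mg

At steady state, F × (Dose/τ) = Css × CL.
Dose = Css × CL × τ / F = 34.3 × 5.800 × 20.5 / 0.18 = 22660 mg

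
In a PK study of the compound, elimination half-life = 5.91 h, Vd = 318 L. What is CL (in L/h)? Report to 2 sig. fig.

37 L/h

k = ln2 / t½ = 0.693147 / 5.91 = 0.1173 h⁻¹
CL = k × Vd = 0.1173 × 318 = 37.30 L/h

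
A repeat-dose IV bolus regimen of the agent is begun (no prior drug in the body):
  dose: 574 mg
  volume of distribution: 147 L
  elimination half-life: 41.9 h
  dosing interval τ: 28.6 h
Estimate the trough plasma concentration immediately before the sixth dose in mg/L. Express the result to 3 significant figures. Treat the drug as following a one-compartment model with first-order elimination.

C₀ per dose = Dose / Vd = 574 / 147 = 3.905 mg/L
k = ln2 / t½ = 0.693147 / 41.9 = 0.01654 h⁻¹
Fraction remaining after one interval: r = e^(−kτ) = e^(−0.01654 × 28.6) = 0.6231
Before dose 6, 5 doses have been given (aged 1τ, 2τ, 3τ, 4τ, 5τ).
C_trough = C₀ × (r + r² + … + r^5) = C₀ × r(1−r^5)/(1−r)
        = 3.905 × 0.6231 × (1 − 0.09393) / (1 − 0.6231) = 5.849 mg/L

5.85 mg/L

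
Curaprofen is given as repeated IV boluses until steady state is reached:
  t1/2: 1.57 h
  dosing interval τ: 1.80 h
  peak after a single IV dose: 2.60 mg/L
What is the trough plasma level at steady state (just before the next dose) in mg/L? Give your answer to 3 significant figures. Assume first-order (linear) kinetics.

k = ln2 / t½ = 0.693147 / 1.57 = 0.4415 h⁻¹
e^(−kτ) = e^(−0.4415 × 1.80) = 0.4517
Accumulation ratio R = 1 / (1 − e^(−kτ)) = 1 / (1 − 0.4517) = 1.824
Steady-state trough = C₀ × R × e^(−kτ) = 2.60 × 1.824 × 0.4517 = 2.142 mg/L

2.14 mg/L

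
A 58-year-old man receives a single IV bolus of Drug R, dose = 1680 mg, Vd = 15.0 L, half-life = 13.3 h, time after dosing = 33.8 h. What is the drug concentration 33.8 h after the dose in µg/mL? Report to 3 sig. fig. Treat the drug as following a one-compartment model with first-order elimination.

19.2 µg/mL

C₀ = Dose / Vd = 1680 / 15.0 = 112.0 mg/L
k = ln2 / t½ = 0.693147 / 13.3 = 0.05212 h⁻¹
C = C₀ · e^(−k·t) = 112.0 × e^(−0.05212 × 33.8)
  = 112.0 × 0.1718 = 19.24 mg/L
(19.24 mg/L = 19.24 µg/mL)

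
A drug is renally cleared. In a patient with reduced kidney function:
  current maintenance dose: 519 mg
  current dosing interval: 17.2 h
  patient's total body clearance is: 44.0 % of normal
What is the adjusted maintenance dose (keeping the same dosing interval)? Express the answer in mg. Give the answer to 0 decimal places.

228 mg

To keep the same average steady-state level, dosing rate must scale with clearance.
CL ratio = 44.0 / 100 = 0.4400
New dose (same interval) = 519 × 0.4400 = 228.4 mg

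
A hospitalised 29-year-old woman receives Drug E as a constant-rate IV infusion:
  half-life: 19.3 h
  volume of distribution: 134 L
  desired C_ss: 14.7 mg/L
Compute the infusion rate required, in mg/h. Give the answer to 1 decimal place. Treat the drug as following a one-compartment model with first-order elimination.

70.7 mg/h

k = ln2 / t½ = 0.693147 / 19.3 = 0.03591 h⁻¹
CL = k × Vd = 0.03591 × 134 = 4.812 L/h
At steady state, infusion rate R₀ = Css × CL = 14.7 × 4.812 = 70.74 mg/h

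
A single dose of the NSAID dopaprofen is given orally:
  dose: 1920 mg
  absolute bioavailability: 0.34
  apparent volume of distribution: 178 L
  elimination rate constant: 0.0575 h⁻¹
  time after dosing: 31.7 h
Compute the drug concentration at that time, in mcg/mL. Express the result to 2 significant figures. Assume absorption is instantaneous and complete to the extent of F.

Amount reaching circulation = F × Dose = 0.34 × 1920 = 652.8 mg
C₀ = F·Dose / Vd = 652.8 / 178 = 3.667 mg/L
C = C₀ · e^(−k·t) = 3.667 × e^(−0.05750 × 31.7)
  = 3.667 × 0.1616 = 0.5926 mg/L
(0.5926 mg/L = 0.5926 mcg/mL)

0.59 mcg/mL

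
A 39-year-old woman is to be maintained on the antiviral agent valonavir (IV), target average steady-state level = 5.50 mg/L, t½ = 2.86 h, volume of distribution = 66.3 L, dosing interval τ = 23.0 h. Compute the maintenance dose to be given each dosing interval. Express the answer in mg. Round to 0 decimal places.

k = ln2 / t½ = 0.693147 / 2.86 = 0.2424 h⁻¹
CL = k × Vd = 0.2424 × 66.3 = 16.07 L/h
At steady state, Dose/τ = Css × CL.
Dose = Css × CL × τ = 5.50 × 16.07 × 23.0 = 2033 mg

2033 mg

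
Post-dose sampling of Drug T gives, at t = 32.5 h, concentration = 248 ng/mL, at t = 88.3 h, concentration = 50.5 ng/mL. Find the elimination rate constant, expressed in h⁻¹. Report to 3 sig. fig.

0.0285 h⁻¹

k = ln(C₁/C₂) / (t₂ − t₁) = ln(248/50.5) / (88.3 − 32.5)
  = 1.591 / 55.80 = 0.02851 h⁻¹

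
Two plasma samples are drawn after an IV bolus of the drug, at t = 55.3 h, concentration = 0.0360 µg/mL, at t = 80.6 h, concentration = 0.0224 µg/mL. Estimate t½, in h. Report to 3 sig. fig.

k = ln(C₁/C₂) / (t₂ − t₁) = ln(0.0360/0.0224) / (80.6 − 55.3)
  = 0.4745 / 25.30 = 0.01875 h⁻¹
t½ = ln2 / k = 0.693147 / 0.01875 = 36.97 h

37.0 h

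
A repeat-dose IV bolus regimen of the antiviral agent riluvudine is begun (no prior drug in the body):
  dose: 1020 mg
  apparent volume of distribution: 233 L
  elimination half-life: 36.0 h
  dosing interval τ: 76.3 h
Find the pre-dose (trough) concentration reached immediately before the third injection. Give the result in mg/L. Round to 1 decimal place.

1.2 mg/L

C₀ per dose = Dose / Vd = 1020 / 233 = 4.378 mg/L
k = ln2 / t½ = 0.693147 / 36.0 = 0.01925 h⁻¹
Fraction remaining after one interval: r = e^(−kτ) = e^(−0.01925 × 76.3) = 0.2302
Before dose 3, 2 doses have been given (aged 1τ, 2τ).
C_trough = C₀ × (r + r²) = 4.378 × (0.2302 + 0.05299) = 1.240 mg/L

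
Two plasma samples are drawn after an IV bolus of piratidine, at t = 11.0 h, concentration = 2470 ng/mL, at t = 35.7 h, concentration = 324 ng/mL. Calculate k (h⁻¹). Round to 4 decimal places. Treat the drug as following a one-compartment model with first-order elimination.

k = ln(C₁/C₂) / (t₂ − t₁) = ln(2470/324) / (35.7 − 11.0)
  = 2.031 / 24.70 = 0.08223 h⁻¹

0.0822 h⁻¹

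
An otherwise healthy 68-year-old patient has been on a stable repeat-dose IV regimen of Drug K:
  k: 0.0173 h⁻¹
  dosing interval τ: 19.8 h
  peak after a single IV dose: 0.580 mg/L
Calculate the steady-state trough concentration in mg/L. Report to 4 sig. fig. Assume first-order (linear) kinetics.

e^(−kτ) = e^(−0.01730 × 19.8) = 0.7100
Accumulation ratio R = 1 / (1 − e^(−kτ)) = 1 / (1 − 0.7100) = 3.448
Steady-state trough = C₀ × R × e^(−kτ) = 0.580 × 3.448 × 0.7100 = 1.420 mg/L

1.420 mg/L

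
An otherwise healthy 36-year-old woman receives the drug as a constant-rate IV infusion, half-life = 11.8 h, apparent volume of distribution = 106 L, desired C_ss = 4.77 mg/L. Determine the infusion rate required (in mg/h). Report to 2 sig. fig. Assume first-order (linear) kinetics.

30 mg/h

k = ln2 / t½ = 0.693147 / 11.8 = 0.05874 h⁻¹
CL = k × Vd = 0.05874 × 106 = 6.226 L/h
At steady state, infusion rate R₀ = Css × CL = 4.77 × 6.226 = 29.70 mg/h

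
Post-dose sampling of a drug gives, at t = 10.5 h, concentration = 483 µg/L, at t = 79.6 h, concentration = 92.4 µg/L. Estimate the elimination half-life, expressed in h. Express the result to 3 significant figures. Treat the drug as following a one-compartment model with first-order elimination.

k = ln(C₁/C₂) / (t₂ − t₁) = ln(483/92.4) / (79.6 − 10.5)
  = 1.654 / 69.10 = 0.02394 h⁻¹
t½ = ln2 / k = 0.693147 / 0.02394 = 28.95 h

29.0 h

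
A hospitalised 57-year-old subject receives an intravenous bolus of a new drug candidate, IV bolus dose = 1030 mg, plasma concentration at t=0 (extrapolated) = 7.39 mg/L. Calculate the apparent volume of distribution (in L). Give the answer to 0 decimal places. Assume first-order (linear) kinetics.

139 L

Vd = Dose / C₀ = 1030 / 7.39 = 139.4 L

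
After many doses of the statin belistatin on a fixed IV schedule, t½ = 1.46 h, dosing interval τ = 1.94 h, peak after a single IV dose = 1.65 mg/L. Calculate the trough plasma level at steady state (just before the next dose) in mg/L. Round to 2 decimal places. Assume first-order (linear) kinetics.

k = ln2 / t½ = 0.693147 / 1.46 = 0.4748 h⁻¹
e^(−kτ) = e^(−0.4748 × 1.94) = 0.3981
Accumulation ratio R = 1 / (1 − e^(−kτ)) = 1 / (1 − 0.3981) = 1.661
Steady-state trough = C₀ × R × e^(−kτ) = 1.65 × 1.661 × 0.3981 = 1.091 mg/L

1.09 mg/L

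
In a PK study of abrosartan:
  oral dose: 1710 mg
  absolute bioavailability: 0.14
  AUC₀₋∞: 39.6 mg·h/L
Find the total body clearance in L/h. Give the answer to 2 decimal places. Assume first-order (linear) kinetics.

6.05 L/h

CL = F·Dose / AUC = 0.14 × 1710 / 39.6 = 6.045 L/h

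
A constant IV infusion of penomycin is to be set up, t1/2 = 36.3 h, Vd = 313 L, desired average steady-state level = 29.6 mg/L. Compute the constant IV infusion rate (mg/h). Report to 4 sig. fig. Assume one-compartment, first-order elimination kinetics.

k = ln2 / t½ = 0.693147 / 36.3 = 0.01909 h⁻¹
CL = k × Vd = 0.01909 × 313 = 5.975 L/h
At steady state, infusion rate R₀ = Css × CL = 29.6 × 5.975 = 176.9 mg/h

176.9 mg/h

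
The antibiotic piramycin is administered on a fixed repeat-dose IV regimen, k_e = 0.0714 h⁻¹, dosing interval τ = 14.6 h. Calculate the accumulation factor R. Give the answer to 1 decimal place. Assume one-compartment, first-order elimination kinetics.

1.5

e^(−kτ) = e^(−0.07140 × 14.6) = 0.3526
Accumulation ratio R = 1 / (1 − e^(−kτ)) = 1 / (1 − 0.3526) = 1.545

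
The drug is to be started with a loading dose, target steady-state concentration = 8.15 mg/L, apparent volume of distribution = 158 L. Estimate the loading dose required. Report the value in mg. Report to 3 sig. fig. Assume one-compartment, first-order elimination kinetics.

LD = Css × Vd = 8.15 × 158 = 1288 mg

1290 mg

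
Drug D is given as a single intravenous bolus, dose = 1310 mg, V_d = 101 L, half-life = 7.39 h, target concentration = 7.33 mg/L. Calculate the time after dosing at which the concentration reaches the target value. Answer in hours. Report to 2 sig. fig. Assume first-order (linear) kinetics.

C₀ = Dose / Vd = 1310 / 101 = 12.97 mg/L
k = ln2 / t½ = 0.693147 / 7.39 = 0.09380 h⁻¹
t = ln(C₀ / C) / k = ln(12.97 / 7.33) / 0.09380
  = ln(1.769) / 0.09380 = 0.5704 / 0.09380 = 6.081 h

6.1 h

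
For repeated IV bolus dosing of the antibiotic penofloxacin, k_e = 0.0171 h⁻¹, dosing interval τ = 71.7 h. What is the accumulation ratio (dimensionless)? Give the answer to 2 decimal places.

e^(−kτ) = e^(−0.01710 × 71.7) = 0.2934
Accumulation ratio R = 1 / (1 − e^(−kτ)) = 1 / (1 − 0.2934) = 1.415

1.42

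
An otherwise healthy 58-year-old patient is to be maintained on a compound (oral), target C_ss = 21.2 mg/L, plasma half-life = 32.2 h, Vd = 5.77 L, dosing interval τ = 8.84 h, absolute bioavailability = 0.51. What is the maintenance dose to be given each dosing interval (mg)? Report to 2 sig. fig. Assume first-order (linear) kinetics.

46 mg

k = ln2 / t½ = 0.693147 / 32.2 = 0.02153 h⁻¹
CL = k × Vd = 0.02153 × 5.77 = 0.1242 L/h
At steady state, F × (Dose/τ) = Css × CL.
Dose = Css × CL × τ / F = 21.2 × 0.1242 × 8.84 / 0.51 = 45.64 mg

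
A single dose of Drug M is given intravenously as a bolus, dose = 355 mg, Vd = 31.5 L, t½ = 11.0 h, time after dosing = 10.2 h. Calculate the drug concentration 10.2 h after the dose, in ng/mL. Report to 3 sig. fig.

5930 ng/mL

C₀ = Dose / Vd = 355.0 / 31.5 = 11.27 mg/L
k = ln2 / t½ = 0.693147 / 11.0 = 0.06301 h⁻¹
C = C₀ · e^(−k·t) = 11.27 × e^(−0.06301 × 10.2)
  = 11.27 × 0.5259 = 5.927 mg/L
Convert: 5.927 mg/L × 1000 = 5927 ng/mL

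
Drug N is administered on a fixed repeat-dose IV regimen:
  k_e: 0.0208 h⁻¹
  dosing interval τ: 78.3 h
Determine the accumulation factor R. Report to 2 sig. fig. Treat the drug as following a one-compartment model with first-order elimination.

1.2

e^(−kτ) = e^(−0.02080 × 78.3) = 0.1962
Accumulation ratio R = 1 / (1 − e^(−kτ)) = 1 / (1 − 0.1962) = 1.244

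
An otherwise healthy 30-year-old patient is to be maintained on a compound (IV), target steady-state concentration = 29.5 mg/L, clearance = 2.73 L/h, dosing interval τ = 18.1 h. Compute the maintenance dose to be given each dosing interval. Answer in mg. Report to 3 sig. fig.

At steady state, Dose/τ = Css × CL.
Dose = Css × CL × τ = 29.5 × 2.730 × 18.1 = 1458 mg

1460 mg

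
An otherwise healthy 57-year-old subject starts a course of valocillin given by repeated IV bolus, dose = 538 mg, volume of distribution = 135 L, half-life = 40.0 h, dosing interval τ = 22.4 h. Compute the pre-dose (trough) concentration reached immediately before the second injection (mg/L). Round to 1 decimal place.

2.7 mg/L

C₀ per dose = Dose / Vd = 538 / 135 = 3.985 mg/L
k = ln2 / t½ = 0.693147 / 40.0 = 0.01733 h⁻¹
Fraction remaining after one interval: r = e^(−kτ) = e^(−0.01733 × 22.4) = 0.6783
Before dose 2, 1 dose has been given (aged 1τ).
C_trough = C₀ × r = 3.985 × 0.6783 = 2.703 mg/L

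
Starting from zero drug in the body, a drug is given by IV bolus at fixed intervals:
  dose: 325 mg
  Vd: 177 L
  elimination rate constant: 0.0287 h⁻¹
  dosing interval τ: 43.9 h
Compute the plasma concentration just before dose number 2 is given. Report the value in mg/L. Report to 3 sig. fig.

C₀ per dose = Dose / Vd = 325 / 177 = 1.836 mg/L
Fraction remaining after one interval: r = e^(−kτ) = e^(−0.02870 × 43.9) = 0.2837
Before dose 2, 1 dose has been given (aged 1τ).
C_trough = C₀ × r = 1.836 × 0.2837 = 0.5209 mg/L

0.521 mg/L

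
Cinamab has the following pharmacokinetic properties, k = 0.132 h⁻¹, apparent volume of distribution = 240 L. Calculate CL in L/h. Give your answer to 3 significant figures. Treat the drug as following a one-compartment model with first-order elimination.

CL = k × Vd = 0.132 × 240 = 31.68 L/h

31.7 L/h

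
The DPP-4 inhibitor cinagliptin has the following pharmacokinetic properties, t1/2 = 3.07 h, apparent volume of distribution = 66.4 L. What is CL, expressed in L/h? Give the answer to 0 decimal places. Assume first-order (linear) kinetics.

k = ln2 / t½ = 0.693147 / 3.07 = 0.2258 h⁻¹
CL = k × Vd = 0.2258 × 66.4 = 14.99 L/h

15 L/h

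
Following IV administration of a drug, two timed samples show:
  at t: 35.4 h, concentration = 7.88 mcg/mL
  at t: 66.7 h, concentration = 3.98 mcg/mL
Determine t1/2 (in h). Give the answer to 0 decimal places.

k = ln(C₁/C₂) / (t₂ − t₁) = ln(7.88/3.98) / (66.7 − 35.4)
  = 0.6830 / 31.30 = 0.02182 h⁻¹
t½ = ln2 / k = 0.693147 / 0.02182 = 31.77 h

32 h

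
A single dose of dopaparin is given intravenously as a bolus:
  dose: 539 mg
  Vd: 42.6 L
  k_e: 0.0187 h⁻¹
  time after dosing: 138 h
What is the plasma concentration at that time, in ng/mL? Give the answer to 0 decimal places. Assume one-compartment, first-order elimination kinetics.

958 ng/mL

C₀ = Dose / Vd = 539.0 / 42.6 = 12.65 mg/L
C = C₀ · e^(−k·t) = 12.65 × e^(−0.01870 × 138)
  = 12.65 × 0.07573 = 0.9580 mg/L
Convert: 0.9580 mg/L × 1000 = 958.0 ng/mL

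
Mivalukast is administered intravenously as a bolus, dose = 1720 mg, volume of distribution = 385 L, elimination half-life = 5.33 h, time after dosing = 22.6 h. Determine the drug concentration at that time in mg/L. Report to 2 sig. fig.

C₀ = Dose / Vd = 1720 / 385 = 4.468 mg/L
k = ln2 / t½ = 0.693147 / 5.33 = 0.1300 h⁻¹
C = C₀ · e^(−k·t) = 4.468 × e^(−0.1300 × 22.6)
  = 4.468 × 0.05297 = 0.2367 mg/L

0.24 mg/L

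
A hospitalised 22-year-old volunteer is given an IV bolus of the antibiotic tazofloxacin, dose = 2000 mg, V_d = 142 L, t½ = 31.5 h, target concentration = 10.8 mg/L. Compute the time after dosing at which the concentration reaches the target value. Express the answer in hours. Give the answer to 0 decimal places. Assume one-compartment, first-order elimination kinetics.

12 h

C₀ = Dose / Vd = 2000 / 142 = 14.08 mg/L
k = ln2 / t½ = 0.693147 / 31.5 = 0.02200 h⁻¹
t = ln(C₀ / C) / k = ln(14.08 / 10.8) / 0.02200
  = ln(1.304) / 0.02200 = 0.2654 / 0.02200 = 12.06 h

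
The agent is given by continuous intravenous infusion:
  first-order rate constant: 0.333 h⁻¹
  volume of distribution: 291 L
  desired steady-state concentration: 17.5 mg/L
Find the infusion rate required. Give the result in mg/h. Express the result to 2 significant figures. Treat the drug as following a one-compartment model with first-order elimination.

1700 mg/h

CL = k × Vd = 0.3330 × 291 = 96.90 L/h
At steady state, infusion rate R₀ = Css × CL = 17.5 × 96.90 = 1696 mg/h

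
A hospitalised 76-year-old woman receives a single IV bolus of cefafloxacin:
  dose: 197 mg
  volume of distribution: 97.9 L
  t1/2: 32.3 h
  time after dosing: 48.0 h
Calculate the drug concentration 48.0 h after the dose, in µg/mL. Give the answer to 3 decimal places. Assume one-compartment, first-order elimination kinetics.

C₀ = Dose / Vd = 197.0 / 97.9 = 2.012 mg/L
k = ln2 / t½ = 0.693147 / 32.3 = 0.02146 h⁻¹
C = C₀ · e^(−k·t) = 2.012 × e^(−0.02146 × 48.0)
  = 2.012 × 0.3570 = 0.7183 mg/L
(0.7183 mg/L = 0.7183 µg/mL)

0.718 µg/mL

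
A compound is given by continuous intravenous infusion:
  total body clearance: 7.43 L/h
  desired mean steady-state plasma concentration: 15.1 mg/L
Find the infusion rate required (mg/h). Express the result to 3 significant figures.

At steady state, infusion rate R₀ = Css × CL = 15.1 × 7.430 = 112.2 mg/h

112 mg/h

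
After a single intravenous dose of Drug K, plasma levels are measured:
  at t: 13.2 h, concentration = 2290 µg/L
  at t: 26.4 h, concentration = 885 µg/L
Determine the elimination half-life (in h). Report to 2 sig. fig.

9.6 h

k = ln(C₁/C₂) / (t₂ − t₁) = ln(2290/885) / (26.4 − 13.2)
  = 0.9507 / 13.20 = 0.07202 h⁻¹
t½ = ln2 / k = 0.693147 / 0.07202 = 9.624 h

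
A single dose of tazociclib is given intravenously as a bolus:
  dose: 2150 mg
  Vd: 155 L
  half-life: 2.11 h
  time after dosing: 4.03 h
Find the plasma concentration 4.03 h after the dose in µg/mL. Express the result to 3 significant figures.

3.69 µg/mL

C₀ = Dose / Vd = 2150 / 155 = 13.87 mg/L
k = ln2 / t½ = 0.693147 / 2.11 = 0.3285 h⁻¹
C = C₀ · e^(−k·t) = 13.87 × e^(−0.3285 × 4.03)
  = 13.87 × 0.2661 = 3.691 mg/L
(3.691 mg/L = 3.691 µg/mL)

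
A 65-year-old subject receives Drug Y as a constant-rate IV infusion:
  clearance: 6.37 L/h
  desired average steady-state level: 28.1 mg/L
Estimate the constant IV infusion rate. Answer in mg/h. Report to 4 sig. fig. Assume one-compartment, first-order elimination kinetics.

At steady state, infusion rate R₀ = Css × CL = 28.1 × 6.370 = 179.0 mg/h

179.0 mg/h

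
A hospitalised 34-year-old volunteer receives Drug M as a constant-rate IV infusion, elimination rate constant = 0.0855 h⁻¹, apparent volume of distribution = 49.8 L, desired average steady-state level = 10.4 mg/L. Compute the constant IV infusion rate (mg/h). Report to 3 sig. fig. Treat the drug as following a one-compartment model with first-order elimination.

CL = k × Vd = 0.08550 × 49.8 = 4.258 L/h
At steady state, infusion rate R₀ = Css × CL = 10.4 × 4.258 = 44.28 mg/h

44.3 mg/h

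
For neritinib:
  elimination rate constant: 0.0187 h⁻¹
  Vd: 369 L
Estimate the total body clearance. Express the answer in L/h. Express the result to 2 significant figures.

CL = k × Vd = 0.0187 × 369 = 6.900 L/h

6.9 L/h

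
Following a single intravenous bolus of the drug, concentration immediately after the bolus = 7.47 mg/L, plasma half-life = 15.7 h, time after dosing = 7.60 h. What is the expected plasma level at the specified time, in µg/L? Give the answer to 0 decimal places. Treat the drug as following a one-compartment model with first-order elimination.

k = ln2 / t½ = 0.693147 / 15.7 = 0.04415 h⁻¹
C = C₀ · e^(−k·t) = 7.470 × e^(−0.04415 × 7.60)
  = 7.470 × 0.7150 = 5.341 mg/L
Convert: 5.341 mg/L × 1000 = 5341 µg/L

5341 µg/L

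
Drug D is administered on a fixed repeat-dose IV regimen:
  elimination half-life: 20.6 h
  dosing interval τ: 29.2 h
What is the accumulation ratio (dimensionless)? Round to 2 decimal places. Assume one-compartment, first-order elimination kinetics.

1.60

k = ln2 / t½ = 0.693147 / 20.6 = 0.03365 h⁻¹
e^(−kτ) = e^(−0.03365 × 29.2) = 0.3743
Accumulation ratio R = 1 / (1 − e^(−kτ)) = 1 / (1 − 0.3743) = 1.598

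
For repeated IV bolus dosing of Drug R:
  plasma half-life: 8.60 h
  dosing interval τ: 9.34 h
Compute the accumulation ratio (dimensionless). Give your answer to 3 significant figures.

k = ln2 / t½ = 0.693147 / 8.60 = 0.08060 h⁻¹
e^(−kτ) = e^(−0.08060 × 9.34) = 0.4710
Accumulation ratio R = 1 / (1 − e^(−kτ)) = 1 / (1 − 0.4710) = 1.890

1.89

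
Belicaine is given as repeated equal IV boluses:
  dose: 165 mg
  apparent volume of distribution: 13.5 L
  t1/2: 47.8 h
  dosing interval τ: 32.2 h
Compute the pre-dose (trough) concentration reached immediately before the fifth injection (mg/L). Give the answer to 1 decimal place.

17.4 mg/L

C₀ per dose = Dose / Vd = 165 / 13.5 = 12.22 mg/L
k = ln2 / t½ = 0.693147 / 47.8 = 0.01450 h⁻¹
Fraction remaining after one interval: r = e^(−kτ) = e^(−0.01450 × 32.2) = 0.6269
Before dose 5, 4 doses have been given (aged 1τ, 2τ, 3τ, 4τ).
C_trough = C₀ × (r + r² + … + r^4) = C₀ × r(1−r^4)/(1−r)
        = 12.22 × 0.6269 × (1 − 0.1545) / (1 − 0.6269) = 17.36 mg/L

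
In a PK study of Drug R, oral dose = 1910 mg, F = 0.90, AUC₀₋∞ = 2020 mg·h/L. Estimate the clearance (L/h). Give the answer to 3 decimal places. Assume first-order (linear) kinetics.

CL = F·Dose / AUC = 0.90 × 1910 / 2020 = 0.8510 L/h

0.851 L/h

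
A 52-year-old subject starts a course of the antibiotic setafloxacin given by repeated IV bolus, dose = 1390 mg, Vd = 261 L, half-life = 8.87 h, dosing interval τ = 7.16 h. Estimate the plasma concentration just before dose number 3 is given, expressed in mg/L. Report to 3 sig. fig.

4.78 mg/L

C₀ per dose = Dose / Vd = 1390 / 261 = 5.326 mg/L
k = ln2 / t½ = 0.693147 / 8.87 = 0.07815 h⁻¹
Fraction remaining after one interval: r = e^(−kτ) = e^(−0.07815 × 7.16) = 0.5715
Before dose 3, 2 doses have been given (aged 1τ, 2τ).
C_trough = C₀ × (r + r²) = 5.326 × (0.5715 + 0.3266) = 4.783 mg/L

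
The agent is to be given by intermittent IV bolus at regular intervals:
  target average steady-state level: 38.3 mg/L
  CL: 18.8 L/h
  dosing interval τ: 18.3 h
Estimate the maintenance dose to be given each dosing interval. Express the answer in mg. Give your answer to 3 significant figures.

At steady state, Dose/τ = Css × CL.
Dose = Css × CL × τ = 38.3 × 18.80 × 18.3 = 13180 mg

13200 mg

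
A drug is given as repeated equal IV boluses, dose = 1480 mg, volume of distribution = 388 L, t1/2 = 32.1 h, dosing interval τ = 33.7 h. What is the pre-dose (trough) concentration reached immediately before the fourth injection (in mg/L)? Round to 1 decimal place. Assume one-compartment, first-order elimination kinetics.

3.2 mg/L

C₀ per dose = Dose / Vd = 1480 / 388 = 3.814 mg/L
k = ln2 / t½ = 0.693147 / 32.1 = 0.02159 h⁻¹
Fraction remaining after one interval: r = e^(−kτ) = e^(−0.02159 × 33.7) = 0.4831
Before dose 4, 3 doses have been given (aged 1τ, 2τ, 3τ).
C_trough = C₀ × (r + r² + … + r^3) = C₀ × r(1−r^3)/(1−r)
        = 3.814 × 0.4831 × (1 − 0.1127) / (1 − 0.4831) = 3.163 mg/L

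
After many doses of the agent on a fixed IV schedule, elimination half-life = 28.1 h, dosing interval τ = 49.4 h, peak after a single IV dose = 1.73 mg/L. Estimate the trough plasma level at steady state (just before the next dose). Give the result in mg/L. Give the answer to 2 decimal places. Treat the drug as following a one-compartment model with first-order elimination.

k = ln2 / t½ = 0.693147 / 28.1 = 0.02467 h⁻¹
e^(−kτ) = e^(−0.02467 × 49.4) = 0.2956
Accumulation ratio R = 1 / (1 − e^(−kτ)) = 1 / (1 − 0.2956) = 1.420
Steady-state trough = C₀ × R × e^(−kτ) = 1.73 × 1.420 × 0.2956 = 0.7262 mg/L

0.73 mg/L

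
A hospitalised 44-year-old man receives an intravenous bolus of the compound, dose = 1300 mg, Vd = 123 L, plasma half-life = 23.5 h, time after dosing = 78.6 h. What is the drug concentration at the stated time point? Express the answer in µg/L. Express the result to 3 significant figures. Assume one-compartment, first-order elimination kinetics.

C₀ = Dose / Vd = 1300 / 123 = 10.57 mg/L
k = ln2 / t½ = 0.693147 / 23.5 = 0.02950 h⁻¹
C = C₀ · e^(−k·t) = 10.57 × e^(−0.02950 × 78.6)
  = 10.57 × 0.09840 = 1.040 mg/L
Convert: 1.040 mg/L × 1000 = 1040 µg/L

1040 µg/L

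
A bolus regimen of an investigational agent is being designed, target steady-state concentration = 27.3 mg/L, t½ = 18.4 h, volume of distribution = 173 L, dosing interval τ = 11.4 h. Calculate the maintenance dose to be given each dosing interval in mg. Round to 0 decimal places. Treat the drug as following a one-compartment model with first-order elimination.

k = ln2 / t½ = 0.693147 / 18.4 = 0.03767 h⁻¹
CL = k × Vd = 0.03767 × 173 = 6.517 L/h
At steady state, Dose/τ = Css × CL.
Dose = Css × CL × τ = 27.3 × 6.517 × 11.4 = 2028 mg

2028 mg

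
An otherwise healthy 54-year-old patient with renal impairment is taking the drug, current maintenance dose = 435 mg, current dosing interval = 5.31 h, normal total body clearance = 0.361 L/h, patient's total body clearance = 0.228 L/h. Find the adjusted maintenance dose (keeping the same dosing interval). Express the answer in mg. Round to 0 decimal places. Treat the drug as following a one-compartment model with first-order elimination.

To keep the same average steady-state level, dosing rate must scale with clearance.
CL ratio = 0.228 / 0.361 = 0.6316
New dose (same interval) = 435 × 0.6316 = 274.7 mg

275 mg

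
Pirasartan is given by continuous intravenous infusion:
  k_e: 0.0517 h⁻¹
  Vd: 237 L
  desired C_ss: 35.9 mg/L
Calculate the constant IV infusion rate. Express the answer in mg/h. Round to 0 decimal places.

440 mg/h

CL = k × Vd = 0.05170 × 237 = 12.25 L/h
At steady state, infusion rate R₀ = Css × CL = 35.9 × 12.25 = 439.8 mg/h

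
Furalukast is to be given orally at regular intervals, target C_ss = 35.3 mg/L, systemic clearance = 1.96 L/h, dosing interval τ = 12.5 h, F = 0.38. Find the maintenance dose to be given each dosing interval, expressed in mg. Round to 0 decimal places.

2276 mg

At steady state, F × (Dose/τ) = Css × CL.
Dose = Css × CL × τ / F = 35.3 × 1.960 × 12.5 / 0.38 = 2276 mg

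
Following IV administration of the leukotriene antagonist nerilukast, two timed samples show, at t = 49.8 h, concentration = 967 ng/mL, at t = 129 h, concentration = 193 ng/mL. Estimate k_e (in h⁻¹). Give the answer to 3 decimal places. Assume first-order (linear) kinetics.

k = ln(C₁/C₂) / (t₂ − t₁) = ln(967/193) / (129 − 49.8)
  = 1.612 / 79.20 = 0.02035 h⁻¹

0.020 h⁻¹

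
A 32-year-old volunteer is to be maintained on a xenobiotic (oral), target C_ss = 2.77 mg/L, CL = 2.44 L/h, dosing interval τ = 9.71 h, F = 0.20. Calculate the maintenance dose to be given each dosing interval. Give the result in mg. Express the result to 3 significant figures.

At steady state, F × (Dose/τ) = Css × CL.
Dose = Css × CL × τ / F = 2.77 × 2.440 × 9.71 / 0.20 = 328.1 mg

328 mg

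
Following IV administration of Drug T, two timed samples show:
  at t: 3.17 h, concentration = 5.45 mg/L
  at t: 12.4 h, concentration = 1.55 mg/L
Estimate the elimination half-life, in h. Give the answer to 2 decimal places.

k = ln(C₁/C₂) / (t₂ − t₁) = ln(5.45/1.55) / (12.4 − 3.17)
  = 1.257 / 9.230 = 0.1362 h⁻¹
t½ = ln2 / k = 0.693147 / 0.1362 = 5.089 h

5.09 h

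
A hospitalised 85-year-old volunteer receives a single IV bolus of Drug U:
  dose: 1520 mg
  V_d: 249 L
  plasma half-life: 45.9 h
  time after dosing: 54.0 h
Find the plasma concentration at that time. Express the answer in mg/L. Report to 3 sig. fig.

2.70 mg/L

C₀ = Dose / Vd = 1520 / 249 = 6.104 mg/L
k = ln2 / t½ = 0.693147 / 45.9 = 0.01510 h⁻¹
C = C₀ · e^(−k·t) = 6.104 × e^(−0.01510 × 54.0)
  = 6.104 × 0.4425 = 2.701 mg/L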